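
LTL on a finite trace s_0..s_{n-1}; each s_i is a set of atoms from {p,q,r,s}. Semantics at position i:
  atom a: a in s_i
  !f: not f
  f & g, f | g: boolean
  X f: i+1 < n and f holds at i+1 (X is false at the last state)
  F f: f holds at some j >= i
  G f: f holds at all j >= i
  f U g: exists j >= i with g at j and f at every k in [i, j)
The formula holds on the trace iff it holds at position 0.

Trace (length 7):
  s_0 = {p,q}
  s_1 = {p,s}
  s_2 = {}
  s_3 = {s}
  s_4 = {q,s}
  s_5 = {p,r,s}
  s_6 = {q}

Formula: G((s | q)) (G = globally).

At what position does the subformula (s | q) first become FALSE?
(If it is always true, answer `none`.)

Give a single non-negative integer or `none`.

s_0={p,q}: (s | q)=True s=False q=True
s_1={p,s}: (s | q)=True s=True q=False
s_2={}: (s | q)=False s=False q=False
s_3={s}: (s | q)=True s=True q=False
s_4={q,s}: (s | q)=True s=True q=True
s_5={p,r,s}: (s | q)=True s=True q=False
s_6={q}: (s | q)=True s=False q=True
G((s | q)) holds globally = False
First violation at position 2.

Answer: 2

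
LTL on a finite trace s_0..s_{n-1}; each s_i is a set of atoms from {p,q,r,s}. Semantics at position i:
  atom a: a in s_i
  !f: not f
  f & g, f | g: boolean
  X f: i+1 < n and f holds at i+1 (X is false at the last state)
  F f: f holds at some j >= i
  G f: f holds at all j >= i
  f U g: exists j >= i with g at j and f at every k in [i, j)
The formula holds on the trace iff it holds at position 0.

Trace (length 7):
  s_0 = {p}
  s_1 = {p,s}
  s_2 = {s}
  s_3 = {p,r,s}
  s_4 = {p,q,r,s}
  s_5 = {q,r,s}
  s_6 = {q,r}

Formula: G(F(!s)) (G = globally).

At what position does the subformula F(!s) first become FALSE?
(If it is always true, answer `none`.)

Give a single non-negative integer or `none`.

s_0={p}: F(!s)=True !s=True s=False
s_1={p,s}: F(!s)=True !s=False s=True
s_2={s}: F(!s)=True !s=False s=True
s_3={p,r,s}: F(!s)=True !s=False s=True
s_4={p,q,r,s}: F(!s)=True !s=False s=True
s_5={q,r,s}: F(!s)=True !s=False s=True
s_6={q,r}: F(!s)=True !s=True s=False
G(F(!s)) holds globally = True
No violation — formula holds at every position.

Answer: none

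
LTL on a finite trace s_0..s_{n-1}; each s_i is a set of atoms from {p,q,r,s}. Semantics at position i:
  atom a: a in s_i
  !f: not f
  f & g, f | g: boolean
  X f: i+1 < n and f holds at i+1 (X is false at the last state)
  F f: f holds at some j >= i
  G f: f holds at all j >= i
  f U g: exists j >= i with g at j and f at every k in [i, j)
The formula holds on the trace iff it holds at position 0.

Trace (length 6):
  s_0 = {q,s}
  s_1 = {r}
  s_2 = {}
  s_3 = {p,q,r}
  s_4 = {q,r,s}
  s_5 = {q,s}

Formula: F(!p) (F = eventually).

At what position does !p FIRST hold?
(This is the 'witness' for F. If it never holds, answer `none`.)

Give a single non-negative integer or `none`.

s_0={q,s}: !p=True p=False
s_1={r}: !p=True p=False
s_2={}: !p=True p=False
s_3={p,q,r}: !p=False p=True
s_4={q,r,s}: !p=True p=False
s_5={q,s}: !p=True p=False
F(!p) holds; first witness at position 0.

Answer: 0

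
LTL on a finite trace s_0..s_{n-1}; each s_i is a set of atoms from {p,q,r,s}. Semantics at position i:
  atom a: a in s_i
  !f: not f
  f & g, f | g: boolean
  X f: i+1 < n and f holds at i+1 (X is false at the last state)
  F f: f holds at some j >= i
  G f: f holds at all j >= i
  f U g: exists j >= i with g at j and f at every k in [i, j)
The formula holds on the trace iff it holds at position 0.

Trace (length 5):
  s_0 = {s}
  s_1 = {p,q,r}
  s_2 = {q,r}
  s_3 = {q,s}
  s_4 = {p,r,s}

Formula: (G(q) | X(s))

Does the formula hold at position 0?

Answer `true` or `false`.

Answer: false

Derivation:
s_0={s}: (G(q) | X(s))=False G(q)=False q=False X(s)=False s=True
s_1={p,q,r}: (G(q) | X(s))=False G(q)=False q=True X(s)=False s=False
s_2={q,r}: (G(q) | X(s))=True G(q)=False q=True X(s)=True s=False
s_3={q,s}: (G(q) | X(s))=True G(q)=False q=True X(s)=True s=True
s_4={p,r,s}: (G(q) | X(s))=False G(q)=False q=False X(s)=False s=True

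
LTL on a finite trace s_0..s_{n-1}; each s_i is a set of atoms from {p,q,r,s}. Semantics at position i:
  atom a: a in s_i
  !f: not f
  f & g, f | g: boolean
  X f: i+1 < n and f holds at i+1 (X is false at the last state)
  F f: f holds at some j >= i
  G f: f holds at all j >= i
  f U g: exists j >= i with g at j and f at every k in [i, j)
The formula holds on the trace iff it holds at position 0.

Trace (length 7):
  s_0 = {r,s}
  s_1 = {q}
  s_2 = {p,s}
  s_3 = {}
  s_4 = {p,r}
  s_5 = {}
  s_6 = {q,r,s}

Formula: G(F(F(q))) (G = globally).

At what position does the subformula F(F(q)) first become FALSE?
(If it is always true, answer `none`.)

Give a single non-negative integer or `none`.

s_0={r,s}: F(F(q))=True F(q)=True q=False
s_1={q}: F(F(q))=True F(q)=True q=True
s_2={p,s}: F(F(q))=True F(q)=True q=False
s_3={}: F(F(q))=True F(q)=True q=False
s_4={p,r}: F(F(q))=True F(q)=True q=False
s_5={}: F(F(q))=True F(q)=True q=False
s_6={q,r,s}: F(F(q))=True F(q)=True q=True
G(F(F(q))) holds globally = True
No violation — formula holds at every position.

Answer: none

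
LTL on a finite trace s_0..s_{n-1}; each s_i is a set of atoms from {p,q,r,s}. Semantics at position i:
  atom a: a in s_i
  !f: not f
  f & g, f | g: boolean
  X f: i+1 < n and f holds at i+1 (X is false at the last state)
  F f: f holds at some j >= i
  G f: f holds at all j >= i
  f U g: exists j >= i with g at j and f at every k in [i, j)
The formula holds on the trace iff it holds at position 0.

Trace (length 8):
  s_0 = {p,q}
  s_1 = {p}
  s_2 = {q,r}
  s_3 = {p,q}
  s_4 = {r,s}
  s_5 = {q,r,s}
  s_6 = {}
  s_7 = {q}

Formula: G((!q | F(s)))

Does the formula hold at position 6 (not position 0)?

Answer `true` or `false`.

s_0={p,q}: G((!q | F(s)))=False (!q | F(s))=True !q=False q=True F(s)=True s=False
s_1={p}: G((!q | F(s)))=False (!q | F(s))=True !q=True q=False F(s)=True s=False
s_2={q,r}: G((!q | F(s)))=False (!q | F(s))=True !q=False q=True F(s)=True s=False
s_3={p,q}: G((!q | F(s)))=False (!q | F(s))=True !q=False q=True F(s)=True s=False
s_4={r,s}: G((!q | F(s)))=False (!q | F(s))=True !q=True q=False F(s)=True s=True
s_5={q,r,s}: G((!q | F(s)))=False (!q | F(s))=True !q=False q=True F(s)=True s=True
s_6={}: G((!q | F(s)))=False (!q | F(s))=True !q=True q=False F(s)=False s=False
s_7={q}: G((!q | F(s)))=False (!q | F(s))=False !q=False q=True F(s)=False s=False
Evaluating at position 6: result = False

Answer: false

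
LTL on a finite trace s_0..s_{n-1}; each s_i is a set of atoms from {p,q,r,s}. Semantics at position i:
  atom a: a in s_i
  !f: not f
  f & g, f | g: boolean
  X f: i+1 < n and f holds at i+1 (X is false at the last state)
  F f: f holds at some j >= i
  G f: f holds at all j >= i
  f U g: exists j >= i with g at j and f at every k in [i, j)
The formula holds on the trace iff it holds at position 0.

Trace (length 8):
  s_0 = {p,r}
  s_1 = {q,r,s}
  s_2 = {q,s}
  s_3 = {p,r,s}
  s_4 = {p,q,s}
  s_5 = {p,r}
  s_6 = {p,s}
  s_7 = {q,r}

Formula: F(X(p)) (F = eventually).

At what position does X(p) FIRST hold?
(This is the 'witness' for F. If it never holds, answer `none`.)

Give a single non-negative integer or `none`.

Answer: 2

Derivation:
s_0={p,r}: X(p)=False p=True
s_1={q,r,s}: X(p)=False p=False
s_2={q,s}: X(p)=True p=False
s_3={p,r,s}: X(p)=True p=True
s_4={p,q,s}: X(p)=True p=True
s_5={p,r}: X(p)=True p=True
s_6={p,s}: X(p)=False p=True
s_7={q,r}: X(p)=False p=False
F(X(p)) holds; first witness at position 2.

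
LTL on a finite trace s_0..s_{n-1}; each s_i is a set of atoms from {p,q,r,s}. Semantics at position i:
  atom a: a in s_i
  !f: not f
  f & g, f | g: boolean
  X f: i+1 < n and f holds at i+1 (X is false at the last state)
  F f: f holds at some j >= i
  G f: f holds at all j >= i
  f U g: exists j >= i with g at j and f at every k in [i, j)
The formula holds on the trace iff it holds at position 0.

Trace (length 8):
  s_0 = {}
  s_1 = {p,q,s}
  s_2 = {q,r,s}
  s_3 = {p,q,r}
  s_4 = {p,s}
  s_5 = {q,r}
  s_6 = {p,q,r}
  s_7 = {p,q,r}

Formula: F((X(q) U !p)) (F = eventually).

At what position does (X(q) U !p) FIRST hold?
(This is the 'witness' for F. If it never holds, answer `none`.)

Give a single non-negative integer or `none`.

s_0={}: (X(q) U !p)=True X(q)=True q=False !p=True p=False
s_1={p,q,s}: (X(q) U !p)=True X(q)=True q=True !p=False p=True
s_2={q,r,s}: (X(q) U !p)=True X(q)=True q=True !p=True p=False
s_3={p,q,r}: (X(q) U !p)=False X(q)=False q=True !p=False p=True
s_4={p,s}: (X(q) U !p)=True X(q)=True q=False !p=False p=True
s_5={q,r}: (X(q) U !p)=True X(q)=True q=True !p=True p=False
s_6={p,q,r}: (X(q) U !p)=False X(q)=True q=True !p=False p=True
s_7={p,q,r}: (X(q) U !p)=False X(q)=False q=True !p=False p=True
F((X(q) U !p)) holds; first witness at position 0.

Answer: 0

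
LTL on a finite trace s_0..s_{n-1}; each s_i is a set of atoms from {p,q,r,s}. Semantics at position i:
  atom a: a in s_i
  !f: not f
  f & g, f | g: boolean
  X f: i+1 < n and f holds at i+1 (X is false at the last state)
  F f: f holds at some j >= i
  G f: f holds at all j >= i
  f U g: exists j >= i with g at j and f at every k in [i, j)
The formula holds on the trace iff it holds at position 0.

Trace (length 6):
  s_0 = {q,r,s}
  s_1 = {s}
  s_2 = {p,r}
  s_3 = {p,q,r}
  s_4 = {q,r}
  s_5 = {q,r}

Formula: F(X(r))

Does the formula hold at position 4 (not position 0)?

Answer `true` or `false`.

Answer: true

Derivation:
s_0={q,r,s}: F(X(r))=True X(r)=False r=True
s_1={s}: F(X(r))=True X(r)=True r=False
s_2={p,r}: F(X(r))=True X(r)=True r=True
s_3={p,q,r}: F(X(r))=True X(r)=True r=True
s_4={q,r}: F(X(r))=True X(r)=True r=True
s_5={q,r}: F(X(r))=False X(r)=False r=True
Evaluating at position 4: result = True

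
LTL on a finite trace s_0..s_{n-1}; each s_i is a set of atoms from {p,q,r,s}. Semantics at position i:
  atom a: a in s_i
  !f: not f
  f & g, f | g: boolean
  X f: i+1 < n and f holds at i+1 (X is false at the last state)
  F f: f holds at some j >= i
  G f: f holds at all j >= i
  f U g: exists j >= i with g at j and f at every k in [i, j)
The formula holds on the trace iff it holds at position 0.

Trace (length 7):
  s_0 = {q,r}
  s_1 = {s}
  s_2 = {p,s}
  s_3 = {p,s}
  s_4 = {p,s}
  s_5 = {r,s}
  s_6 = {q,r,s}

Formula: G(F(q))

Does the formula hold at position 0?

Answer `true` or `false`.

Answer: true

Derivation:
s_0={q,r}: G(F(q))=True F(q)=True q=True
s_1={s}: G(F(q))=True F(q)=True q=False
s_2={p,s}: G(F(q))=True F(q)=True q=False
s_3={p,s}: G(F(q))=True F(q)=True q=False
s_4={p,s}: G(F(q))=True F(q)=True q=False
s_5={r,s}: G(F(q))=True F(q)=True q=False
s_6={q,r,s}: G(F(q))=True F(q)=True q=True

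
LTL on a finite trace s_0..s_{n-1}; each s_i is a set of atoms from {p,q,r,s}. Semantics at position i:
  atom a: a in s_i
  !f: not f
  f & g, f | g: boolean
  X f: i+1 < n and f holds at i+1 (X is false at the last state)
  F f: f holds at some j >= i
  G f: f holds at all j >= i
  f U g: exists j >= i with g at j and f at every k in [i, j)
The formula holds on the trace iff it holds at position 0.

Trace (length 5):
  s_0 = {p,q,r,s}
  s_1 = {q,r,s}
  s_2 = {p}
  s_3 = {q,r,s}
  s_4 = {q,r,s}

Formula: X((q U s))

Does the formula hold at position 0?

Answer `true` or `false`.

Answer: true

Derivation:
s_0={p,q,r,s}: X((q U s))=True (q U s)=True q=True s=True
s_1={q,r,s}: X((q U s))=False (q U s)=True q=True s=True
s_2={p}: X((q U s))=True (q U s)=False q=False s=False
s_3={q,r,s}: X((q U s))=True (q U s)=True q=True s=True
s_4={q,r,s}: X((q U s))=False (q U s)=True q=True s=True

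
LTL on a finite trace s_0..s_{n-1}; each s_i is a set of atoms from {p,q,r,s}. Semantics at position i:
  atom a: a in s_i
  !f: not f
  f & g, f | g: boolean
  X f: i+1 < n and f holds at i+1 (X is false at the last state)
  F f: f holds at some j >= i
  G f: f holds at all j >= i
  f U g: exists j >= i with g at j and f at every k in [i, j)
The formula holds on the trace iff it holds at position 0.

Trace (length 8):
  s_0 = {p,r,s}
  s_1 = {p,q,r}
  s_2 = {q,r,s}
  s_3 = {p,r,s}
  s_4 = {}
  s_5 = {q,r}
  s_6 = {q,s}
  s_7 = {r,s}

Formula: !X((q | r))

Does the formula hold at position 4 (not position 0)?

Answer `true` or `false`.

s_0={p,r,s}: !X((q | r))=False X((q | r))=True (q | r)=True q=False r=True
s_1={p,q,r}: !X((q | r))=False X((q | r))=True (q | r)=True q=True r=True
s_2={q,r,s}: !X((q | r))=False X((q | r))=True (q | r)=True q=True r=True
s_3={p,r,s}: !X((q | r))=True X((q | r))=False (q | r)=True q=False r=True
s_4={}: !X((q | r))=False X((q | r))=True (q | r)=False q=False r=False
s_5={q,r}: !X((q | r))=False X((q | r))=True (q | r)=True q=True r=True
s_6={q,s}: !X((q | r))=False X((q | r))=True (q | r)=True q=True r=False
s_7={r,s}: !X((q | r))=True X((q | r))=False (q | r)=True q=False r=True
Evaluating at position 4: result = False

Answer: false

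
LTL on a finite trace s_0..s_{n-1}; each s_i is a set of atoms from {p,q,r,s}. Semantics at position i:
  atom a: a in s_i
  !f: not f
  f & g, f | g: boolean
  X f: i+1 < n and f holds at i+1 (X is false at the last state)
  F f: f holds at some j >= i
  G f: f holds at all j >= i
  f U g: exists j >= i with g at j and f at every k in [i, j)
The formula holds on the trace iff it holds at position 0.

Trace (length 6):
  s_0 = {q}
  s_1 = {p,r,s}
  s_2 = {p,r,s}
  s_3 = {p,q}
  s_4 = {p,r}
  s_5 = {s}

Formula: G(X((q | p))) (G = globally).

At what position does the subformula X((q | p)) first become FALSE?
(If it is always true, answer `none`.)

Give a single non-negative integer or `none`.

s_0={q}: X((q | p))=True (q | p)=True q=True p=False
s_1={p,r,s}: X((q | p))=True (q | p)=True q=False p=True
s_2={p,r,s}: X((q | p))=True (q | p)=True q=False p=True
s_3={p,q}: X((q | p))=True (q | p)=True q=True p=True
s_4={p,r}: X((q | p))=False (q | p)=True q=False p=True
s_5={s}: X((q | p))=False (q | p)=False q=False p=False
G(X((q | p))) holds globally = False
First violation at position 4.

Answer: 4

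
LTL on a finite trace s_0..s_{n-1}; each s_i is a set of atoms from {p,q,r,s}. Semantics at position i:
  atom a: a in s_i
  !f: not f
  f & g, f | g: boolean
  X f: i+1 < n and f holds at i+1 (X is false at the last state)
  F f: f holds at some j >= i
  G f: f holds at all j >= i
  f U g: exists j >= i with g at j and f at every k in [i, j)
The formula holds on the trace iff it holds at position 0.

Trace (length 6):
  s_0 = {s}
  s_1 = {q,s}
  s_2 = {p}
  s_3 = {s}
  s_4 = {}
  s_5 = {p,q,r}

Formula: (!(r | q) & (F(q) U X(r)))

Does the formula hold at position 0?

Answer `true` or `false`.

s_0={s}: (!(r | q) & (F(q) U X(r)))=True !(r | q)=True (r | q)=False r=False q=False (F(q) U X(r))=True F(q)=True X(r)=False
s_1={q,s}: (!(r | q) & (F(q) U X(r)))=False !(r | q)=False (r | q)=True r=False q=True (F(q) U X(r))=True F(q)=True X(r)=False
s_2={p}: (!(r | q) & (F(q) U X(r)))=True !(r | q)=True (r | q)=False r=False q=False (F(q) U X(r))=True F(q)=True X(r)=False
s_3={s}: (!(r | q) & (F(q) U X(r)))=True !(r | q)=True (r | q)=False r=False q=False (F(q) U X(r))=True F(q)=True X(r)=False
s_4={}: (!(r | q) & (F(q) U X(r)))=True !(r | q)=True (r | q)=False r=False q=False (F(q) U X(r))=True F(q)=True X(r)=True
s_5={p,q,r}: (!(r | q) & (F(q) U X(r)))=False !(r | q)=False (r | q)=True r=True q=True (F(q) U X(r))=False F(q)=True X(r)=False

Answer: true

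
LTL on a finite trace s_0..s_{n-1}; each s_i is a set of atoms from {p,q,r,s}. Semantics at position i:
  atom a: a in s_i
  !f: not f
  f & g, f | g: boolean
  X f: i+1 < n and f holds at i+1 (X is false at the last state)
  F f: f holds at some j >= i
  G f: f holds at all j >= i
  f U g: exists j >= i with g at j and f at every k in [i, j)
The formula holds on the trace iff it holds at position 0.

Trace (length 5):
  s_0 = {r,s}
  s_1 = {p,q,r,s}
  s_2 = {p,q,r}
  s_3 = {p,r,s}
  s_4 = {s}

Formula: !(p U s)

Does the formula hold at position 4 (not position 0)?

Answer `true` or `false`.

s_0={r,s}: !(p U s)=False (p U s)=True p=False s=True
s_1={p,q,r,s}: !(p U s)=False (p U s)=True p=True s=True
s_2={p,q,r}: !(p U s)=False (p U s)=True p=True s=False
s_3={p,r,s}: !(p U s)=False (p U s)=True p=True s=True
s_4={s}: !(p U s)=False (p U s)=True p=False s=True
Evaluating at position 4: result = False

Answer: false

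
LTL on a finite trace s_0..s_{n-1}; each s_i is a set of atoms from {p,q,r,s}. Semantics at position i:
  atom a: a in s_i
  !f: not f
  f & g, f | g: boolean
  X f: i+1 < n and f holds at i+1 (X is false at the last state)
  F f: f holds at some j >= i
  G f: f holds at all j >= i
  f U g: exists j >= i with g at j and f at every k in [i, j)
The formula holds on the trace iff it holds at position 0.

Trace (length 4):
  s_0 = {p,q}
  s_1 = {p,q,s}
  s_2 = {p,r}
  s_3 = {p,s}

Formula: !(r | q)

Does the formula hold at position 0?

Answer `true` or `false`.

s_0={p,q}: !(r | q)=False (r | q)=True r=False q=True
s_1={p,q,s}: !(r | q)=False (r | q)=True r=False q=True
s_2={p,r}: !(r | q)=False (r | q)=True r=True q=False
s_3={p,s}: !(r | q)=True (r | q)=False r=False q=False

Answer: false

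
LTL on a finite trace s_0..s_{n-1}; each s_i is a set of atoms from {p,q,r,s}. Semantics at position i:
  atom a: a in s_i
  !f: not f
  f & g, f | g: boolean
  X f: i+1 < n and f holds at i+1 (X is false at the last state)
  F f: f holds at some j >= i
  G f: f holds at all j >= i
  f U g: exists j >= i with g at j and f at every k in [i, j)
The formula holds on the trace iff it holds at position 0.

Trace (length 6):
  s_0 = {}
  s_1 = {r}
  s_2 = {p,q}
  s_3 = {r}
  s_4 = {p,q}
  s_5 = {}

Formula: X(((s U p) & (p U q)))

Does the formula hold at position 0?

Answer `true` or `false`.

Answer: false

Derivation:
s_0={}: X(((s U p) & (p U q)))=False ((s U p) & (p U q))=False (s U p)=False s=False p=False (p U q)=False q=False
s_1={r}: X(((s U p) & (p U q)))=True ((s U p) & (p U q))=False (s U p)=False s=False p=False (p U q)=False q=False
s_2={p,q}: X(((s U p) & (p U q)))=False ((s U p) & (p U q))=True (s U p)=True s=False p=True (p U q)=True q=True
s_3={r}: X(((s U p) & (p U q)))=True ((s U p) & (p U q))=False (s U p)=False s=False p=False (p U q)=False q=False
s_4={p,q}: X(((s U p) & (p U q)))=False ((s U p) & (p U q))=True (s U p)=True s=False p=True (p U q)=True q=True
s_5={}: X(((s U p) & (p U q)))=False ((s U p) & (p U q))=False (s U p)=False s=False p=False (p U q)=False q=False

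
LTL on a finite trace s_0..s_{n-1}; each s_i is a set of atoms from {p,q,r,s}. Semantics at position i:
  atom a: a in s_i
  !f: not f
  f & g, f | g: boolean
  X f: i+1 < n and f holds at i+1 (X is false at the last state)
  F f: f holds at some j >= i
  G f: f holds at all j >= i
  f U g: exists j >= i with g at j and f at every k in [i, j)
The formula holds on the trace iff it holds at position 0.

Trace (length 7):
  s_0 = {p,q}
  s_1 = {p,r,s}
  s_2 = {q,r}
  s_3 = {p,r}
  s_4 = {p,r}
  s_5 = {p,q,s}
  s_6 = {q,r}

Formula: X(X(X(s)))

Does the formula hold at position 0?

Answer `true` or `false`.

s_0={p,q}: X(X(X(s)))=False X(X(s))=False X(s)=True s=False
s_1={p,r,s}: X(X(X(s)))=False X(X(s))=False X(s)=False s=True
s_2={q,r}: X(X(X(s)))=True X(X(s))=False X(s)=False s=False
s_3={p,r}: X(X(X(s)))=False X(X(s))=True X(s)=False s=False
s_4={p,r}: X(X(X(s)))=False X(X(s))=False X(s)=True s=False
s_5={p,q,s}: X(X(X(s)))=False X(X(s))=False X(s)=False s=True
s_6={q,r}: X(X(X(s)))=False X(X(s))=False X(s)=False s=False

Answer: false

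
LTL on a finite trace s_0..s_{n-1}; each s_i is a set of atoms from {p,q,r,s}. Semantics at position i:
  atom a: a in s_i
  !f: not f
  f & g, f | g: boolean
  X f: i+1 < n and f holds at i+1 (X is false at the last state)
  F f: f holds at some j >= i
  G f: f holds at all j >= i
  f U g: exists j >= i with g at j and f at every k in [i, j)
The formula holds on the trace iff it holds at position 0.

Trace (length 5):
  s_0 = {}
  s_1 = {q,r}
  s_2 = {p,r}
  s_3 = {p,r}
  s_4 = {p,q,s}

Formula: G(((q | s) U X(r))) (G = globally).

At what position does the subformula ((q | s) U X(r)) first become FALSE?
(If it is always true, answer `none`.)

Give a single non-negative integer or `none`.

s_0={}: ((q | s) U X(r))=True (q | s)=False q=False s=False X(r)=True r=False
s_1={q,r}: ((q | s) U X(r))=True (q | s)=True q=True s=False X(r)=True r=True
s_2={p,r}: ((q | s) U X(r))=True (q | s)=False q=False s=False X(r)=True r=True
s_3={p,r}: ((q | s) U X(r))=False (q | s)=False q=False s=False X(r)=False r=True
s_4={p,q,s}: ((q | s) U X(r))=False (q | s)=True q=True s=True X(r)=False r=False
G(((q | s) U X(r))) holds globally = False
First violation at position 3.

Answer: 3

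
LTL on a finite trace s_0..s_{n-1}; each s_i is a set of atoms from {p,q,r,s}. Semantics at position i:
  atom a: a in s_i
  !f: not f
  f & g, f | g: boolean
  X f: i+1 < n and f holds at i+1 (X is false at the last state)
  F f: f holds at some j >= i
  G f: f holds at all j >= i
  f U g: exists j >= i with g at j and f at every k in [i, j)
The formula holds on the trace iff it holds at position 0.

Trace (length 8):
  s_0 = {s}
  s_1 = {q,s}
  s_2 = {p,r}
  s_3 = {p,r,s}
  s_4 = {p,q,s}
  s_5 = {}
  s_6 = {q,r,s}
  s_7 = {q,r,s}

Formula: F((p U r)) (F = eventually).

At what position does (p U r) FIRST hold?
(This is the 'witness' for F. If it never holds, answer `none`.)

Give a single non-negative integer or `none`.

Answer: 2

Derivation:
s_0={s}: (p U r)=False p=False r=False
s_1={q,s}: (p U r)=False p=False r=False
s_2={p,r}: (p U r)=True p=True r=True
s_3={p,r,s}: (p U r)=True p=True r=True
s_4={p,q,s}: (p U r)=False p=True r=False
s_5={}: (p U r)=False p=False r=False
s_6={q,r,s}: (p U r)=True p=False r=True
s_7={q,r,s}: (p U r)=True p=False r=True
F((p U r)) holds; first witness at position 2.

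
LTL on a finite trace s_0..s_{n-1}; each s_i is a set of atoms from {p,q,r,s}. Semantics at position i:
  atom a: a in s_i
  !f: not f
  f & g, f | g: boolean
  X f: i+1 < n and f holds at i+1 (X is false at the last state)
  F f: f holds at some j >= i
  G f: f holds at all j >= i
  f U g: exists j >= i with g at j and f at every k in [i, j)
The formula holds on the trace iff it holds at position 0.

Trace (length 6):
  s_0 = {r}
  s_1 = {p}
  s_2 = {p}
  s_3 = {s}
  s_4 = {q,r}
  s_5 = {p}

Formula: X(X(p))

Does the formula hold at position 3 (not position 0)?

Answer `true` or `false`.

Answer: true

Derivation:
s_0={r}: X(X(p))=True X(p)=True p=False
s_1={p}: X(X(p))=False X(p)=True p=True
s_2={p}: X(X(p))=False X(p)=False p=True
s_3={s}: X(X(p))=True X(p)=False p=False
s_4={q,r}: X(X(p))=False X(p)=True p=False
s_5={p}: X(X(p))=False X(p)=False p=True
Evaluating at position 3: result = True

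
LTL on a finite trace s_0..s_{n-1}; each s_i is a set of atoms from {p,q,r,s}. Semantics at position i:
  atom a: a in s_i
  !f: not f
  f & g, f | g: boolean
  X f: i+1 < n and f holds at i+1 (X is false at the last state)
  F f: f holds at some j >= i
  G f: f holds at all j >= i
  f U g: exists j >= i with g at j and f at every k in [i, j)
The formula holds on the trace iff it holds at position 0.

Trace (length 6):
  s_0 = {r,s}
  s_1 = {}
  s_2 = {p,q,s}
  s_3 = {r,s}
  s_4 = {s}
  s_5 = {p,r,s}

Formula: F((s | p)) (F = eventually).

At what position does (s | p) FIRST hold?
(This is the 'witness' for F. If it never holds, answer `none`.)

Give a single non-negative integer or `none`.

Answer: 0

Derivation:
s_0={r,s}: (s | p)=True s=True p=False
s_1={}: (s | p)=False s=False p=False
s_2={p,q,s}: (s | p)=True s=True p=True
s_3={r,s}: (s | p)=True s=True p=False
s_4={s}: (s | p)=True s=True p=False
s_5={p,r,s}: (s | p)=True s=True p=True
F((s | p)) holds; first witness at position 0.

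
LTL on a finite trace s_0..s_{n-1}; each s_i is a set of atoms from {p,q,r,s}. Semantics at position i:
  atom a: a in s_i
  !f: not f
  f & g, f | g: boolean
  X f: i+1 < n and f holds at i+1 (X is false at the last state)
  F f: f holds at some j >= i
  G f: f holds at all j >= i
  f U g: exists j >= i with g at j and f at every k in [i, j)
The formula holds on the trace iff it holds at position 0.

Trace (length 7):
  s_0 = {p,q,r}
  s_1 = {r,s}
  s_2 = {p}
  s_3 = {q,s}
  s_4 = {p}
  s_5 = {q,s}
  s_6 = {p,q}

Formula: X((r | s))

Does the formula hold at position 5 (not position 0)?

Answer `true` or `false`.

s_0={p,q,r}: X((r | s))=True (r | s)=True r=True s=False
s_1={r,s}: X((r | s))=False (r | s)=True r=True s=True
s_2={p}: X((r | s))=True (r | s)=False r=False s=False
s_3={q,s}: X((r | s))=False (r | s)=True r=False s=True
s_4={p}: X((r | s))=True (r | s)=False r=False s=False
s_5={q,s}: X((r | s))=False (r | s)=True r=False s=True
s_6={p,q}: X((r | s))=False (r | s)=False r=False s=False
Evaluating at position 5: result = False

Answer: false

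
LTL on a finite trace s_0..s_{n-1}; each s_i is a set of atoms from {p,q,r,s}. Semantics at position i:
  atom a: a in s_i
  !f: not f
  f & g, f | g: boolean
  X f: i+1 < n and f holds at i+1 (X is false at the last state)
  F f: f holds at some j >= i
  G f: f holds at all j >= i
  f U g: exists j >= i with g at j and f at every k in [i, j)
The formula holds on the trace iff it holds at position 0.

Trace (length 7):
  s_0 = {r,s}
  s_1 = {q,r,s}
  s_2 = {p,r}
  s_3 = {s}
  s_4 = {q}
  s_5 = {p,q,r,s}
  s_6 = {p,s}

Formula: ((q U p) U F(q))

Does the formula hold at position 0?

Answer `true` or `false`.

Answer: true

Derivation:
s_0={r,s}: ((q U p) U F(q))=True (q U p)=False q=False p=False F(q)=True
s_1={q,r,s}: ((q U p) U F(q))=True (q U p)=True q=True p=False F(q)=True
s_2={p,r}: ((q U p) U F(q))=True (q U p)=True q=False p=True F(q)=True
s_3={s}: ((q U p) U F(q))=True (q U p)=False q=False p=False F(q)=True
s_4={q}: ((q U p) U F(q))=True (q U p)=True q=True p=False F(q)=True
s_5={p,q,r,s}: ((q U p) U F(q))=True (q U p)=True q=True p=True F(q)=True
s_6={p,s}: ((q U p) U F(q))=False (q U p)=True q=False p=True F(q)=False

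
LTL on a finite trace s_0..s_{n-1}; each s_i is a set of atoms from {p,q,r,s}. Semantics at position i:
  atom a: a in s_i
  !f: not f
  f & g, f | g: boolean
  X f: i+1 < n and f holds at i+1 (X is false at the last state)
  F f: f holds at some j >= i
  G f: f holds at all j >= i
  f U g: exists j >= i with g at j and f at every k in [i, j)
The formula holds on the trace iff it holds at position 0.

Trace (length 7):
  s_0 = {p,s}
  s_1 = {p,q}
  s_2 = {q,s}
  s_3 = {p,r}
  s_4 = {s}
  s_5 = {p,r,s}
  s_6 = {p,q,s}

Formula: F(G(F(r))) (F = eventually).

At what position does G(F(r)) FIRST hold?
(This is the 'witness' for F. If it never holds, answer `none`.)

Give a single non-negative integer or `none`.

Answer: none

Derivation:
s_0={p,s}: G(F(r))=False F(r)=True r=False
s_1={p,q}: G(F(r))=False F(r)=True r=False
s_2={q,s}: G(F(r))=False F(r)=True r=False
s_3={p,r}: G(F(r))=False F(r)=True r=True
s_4={s}: G(F(r))=False F(r)=True r=False
s_5={p,r,s}: G(F(r))=False F(r)=True r=True
s_6={p,q,s}: G(F(r))=False F(r)=False r=False
F(G(F(r))) does not hold (no witness exists).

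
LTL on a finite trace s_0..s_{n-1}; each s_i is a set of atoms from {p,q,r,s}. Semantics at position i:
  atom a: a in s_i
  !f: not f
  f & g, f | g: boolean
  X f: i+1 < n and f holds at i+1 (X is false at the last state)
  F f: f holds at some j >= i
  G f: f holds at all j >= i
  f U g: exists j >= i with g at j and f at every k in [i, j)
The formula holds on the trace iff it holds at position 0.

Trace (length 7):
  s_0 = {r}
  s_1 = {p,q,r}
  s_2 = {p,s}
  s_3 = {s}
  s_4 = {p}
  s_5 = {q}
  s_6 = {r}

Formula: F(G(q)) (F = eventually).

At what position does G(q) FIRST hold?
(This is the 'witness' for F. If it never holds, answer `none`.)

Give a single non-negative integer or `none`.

s_0={r}: G(q)=False q=False
s_1={p,q,r}: G(q)=False q=True
s_2={p,s}: G(q)=False q=False
s_3={s}: G(q)=False q=False
s_4={p}: G(q)=False q=False
s_5={q}: G(q)=False q=True
s_6={r}: G(q)=False q=False
F(G(q)) does not hold (no witness exists).

Answer: none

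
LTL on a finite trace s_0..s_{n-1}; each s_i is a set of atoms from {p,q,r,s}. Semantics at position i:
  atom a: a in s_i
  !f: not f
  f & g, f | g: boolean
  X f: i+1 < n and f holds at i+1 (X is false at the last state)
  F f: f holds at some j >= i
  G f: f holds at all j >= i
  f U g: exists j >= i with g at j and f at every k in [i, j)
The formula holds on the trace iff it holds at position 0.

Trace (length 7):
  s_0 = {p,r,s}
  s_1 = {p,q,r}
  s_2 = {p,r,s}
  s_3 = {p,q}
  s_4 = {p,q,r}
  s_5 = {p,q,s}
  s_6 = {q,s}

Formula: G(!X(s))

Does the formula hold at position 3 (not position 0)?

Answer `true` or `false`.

Answer: false

Derivation:
s_0={p,r,s}: G(!X(s))=False !X(s)=True X(s)=False s=True
s_1={p,q,r}: G(!X(s))=False !X(s)=False X(s)=True s=False
s_2={p,r,s}: G(!X(s))=False !X(s)=True X(s)=False s=True
s_3={p,q}: G(!X(s))=False !X(s)=True X(s)=False s=False
s_4={p,q,r}: G(!X(s))=False !X(s)=False X(s)=True s=False
s_5={p,q,s}: G(!X(s))=False !X(s)=False X(s)=True s=True
s_6={q,s}: G(!X(s))=True !X(s)=True X(s)=False s=True
Evaluating at position 3: result = False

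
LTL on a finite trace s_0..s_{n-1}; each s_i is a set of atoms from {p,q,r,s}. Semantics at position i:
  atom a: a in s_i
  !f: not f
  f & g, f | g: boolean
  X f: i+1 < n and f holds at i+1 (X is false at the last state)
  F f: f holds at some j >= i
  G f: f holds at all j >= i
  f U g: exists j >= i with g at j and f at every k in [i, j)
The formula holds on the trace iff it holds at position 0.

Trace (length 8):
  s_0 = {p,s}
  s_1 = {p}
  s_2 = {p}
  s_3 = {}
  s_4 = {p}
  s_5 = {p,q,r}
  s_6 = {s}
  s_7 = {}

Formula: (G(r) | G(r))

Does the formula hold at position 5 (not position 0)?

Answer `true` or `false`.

s_0={p,s}: (G(r) | G(r))=False G(r)=False r=False
s_1={p}: (G(r) | G(r))=False G(r)=False r=False
s_2={p}: (G(r) | G(r))=False G(r)=False r=False
s_3={}: (G(r) | G(r))=False G(r)=False r=False
s_4={p}: (G(r) | G(r))=False G(r)=False r=False
s_5={p,q,r}: (G(r) | G(r))=False G(r)=False r=True
s_6={s}: (G(r) | G(r))=False G(r)=False r=False
s_7={}: (G(r) | G(r))=False G(r)=False r=False
Evaluating at position 5: result = False

Answer: false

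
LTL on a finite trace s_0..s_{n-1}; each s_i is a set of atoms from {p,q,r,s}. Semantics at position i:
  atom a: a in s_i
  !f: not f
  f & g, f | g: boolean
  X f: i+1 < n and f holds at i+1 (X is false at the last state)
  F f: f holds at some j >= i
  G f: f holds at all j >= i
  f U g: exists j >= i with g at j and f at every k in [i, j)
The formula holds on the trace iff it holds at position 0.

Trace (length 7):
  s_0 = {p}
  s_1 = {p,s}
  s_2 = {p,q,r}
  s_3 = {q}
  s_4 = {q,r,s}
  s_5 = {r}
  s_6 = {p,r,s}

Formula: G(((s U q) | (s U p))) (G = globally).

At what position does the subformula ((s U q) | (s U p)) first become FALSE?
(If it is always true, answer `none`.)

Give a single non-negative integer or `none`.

s_0={p}: ((s U q) | (s U p))=True (s U q)=False s=False q=False (s U p)=True p=True
s_1={p,s}: ((s U q) | (s U p))=True (s U q)=True s=True q=False (s U p)=True p=True
s_2={p,q,r}: ((s U q) | (s U p))=True (s U q)=True s=False q=True (s U p)=True p=True
s_3={q}: ((s U q) | (s U p))=True (s U q)=True s=False q=True (s U p)=False p=False
s_4={q,r,s}: ((s U q) | (s U p))=True (s U q)=True s=True q=True (s U p)=False p=False
s_5={r}: ((s U q) | (s U p))=False (s U q)=False s=False q=False (s U p)=False p=False
s_6={p,r,s}: ((s U q) | (s U p))=True (s U q)=False s=True q=False (s U p)=True p=True
G(((s U q) | (s U p))) holds globally = False
First violation at position 5.

Answer: 5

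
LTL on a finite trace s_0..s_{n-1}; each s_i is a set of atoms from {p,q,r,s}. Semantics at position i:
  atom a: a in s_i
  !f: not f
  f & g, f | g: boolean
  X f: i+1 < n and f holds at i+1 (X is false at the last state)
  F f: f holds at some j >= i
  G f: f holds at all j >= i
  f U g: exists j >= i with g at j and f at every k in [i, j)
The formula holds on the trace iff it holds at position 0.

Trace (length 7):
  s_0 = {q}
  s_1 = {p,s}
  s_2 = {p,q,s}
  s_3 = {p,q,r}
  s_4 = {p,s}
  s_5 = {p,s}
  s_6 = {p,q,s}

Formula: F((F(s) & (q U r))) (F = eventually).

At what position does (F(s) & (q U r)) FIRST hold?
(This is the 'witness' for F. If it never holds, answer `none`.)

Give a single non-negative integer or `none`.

Answer: 2

Derivation:
s_0={q}: (F(s) & (q U r))=False F(s)=True s=False (q U r)=False q=True r=False
s_1={p,s}: (F(s) & (q U r))=False F(s)=True s=True (q U r)=False q=False r=False
s_2={p,q,s}: (F(s) & (q U r))=True F(s)=True s=True (q U r)=True q=True r=False
s_3={p,q,r}: (F(s) & (q U r))=True F(s)=True s=False (q U r)=True q=True r=True
s_4={p,s}: (F(s) & (q U r))=False F(s)=True s=True (q U r)=False q=False r=False
s_5={p,s}: (F(s) & (q U r))=False F(s)=True s=True (q U r)=False q=False r=False
s_6={p,q,s}: (F(s) & (q U r))=False F(s)=True s=True (q U r)=False q=True r=False
F((F(s) & (q U r))) holds; first witness at position 2.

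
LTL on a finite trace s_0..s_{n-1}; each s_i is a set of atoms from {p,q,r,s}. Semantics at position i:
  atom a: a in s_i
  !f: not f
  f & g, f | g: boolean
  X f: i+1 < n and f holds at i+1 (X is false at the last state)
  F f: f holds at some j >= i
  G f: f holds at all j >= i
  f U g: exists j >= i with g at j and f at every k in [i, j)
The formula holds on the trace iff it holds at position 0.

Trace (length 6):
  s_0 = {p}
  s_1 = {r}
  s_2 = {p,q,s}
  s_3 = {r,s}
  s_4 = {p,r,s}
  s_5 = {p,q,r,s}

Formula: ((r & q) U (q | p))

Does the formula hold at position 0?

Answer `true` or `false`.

Answer: true

Derivation:
s_0={p}: ((r & q) U (q | p))=True (r & q)=False r=False q=False (q | p)=True p=True
s_1={r}: ((r & q) U (q | p))=False (r & q)=False r=True q=False (q | p)=False p=False
s_2={p,q,s}: ((r & q) U (q | p))=True (r & q)=False r=False q=True (q | p)=True p=True
s_3={r,s}: ((r & q) U (q | p))=False (r & q)=False r=True q=False (q | p)=False p=False
s_4={p,r,s}: ((r & q) U (q | p))=True (r & q)=False r=True q=False (q | p)=True p=True
s_5={p,q,r,s}: ((r & q) U (q | p))=True (r & q)=True r=True q=True (q | p)=True p=True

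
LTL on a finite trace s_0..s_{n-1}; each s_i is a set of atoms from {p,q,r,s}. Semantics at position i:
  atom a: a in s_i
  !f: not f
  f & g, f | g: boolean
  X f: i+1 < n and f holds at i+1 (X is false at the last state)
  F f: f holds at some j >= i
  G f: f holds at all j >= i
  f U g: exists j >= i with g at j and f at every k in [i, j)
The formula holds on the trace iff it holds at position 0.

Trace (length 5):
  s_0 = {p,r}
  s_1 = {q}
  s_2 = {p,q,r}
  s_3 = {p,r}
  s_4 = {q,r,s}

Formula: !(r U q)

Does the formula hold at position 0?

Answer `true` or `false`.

Answer: false

Derivation:
s_0={p,r}: !(r U q)=False (r U q)=True r=True q=False
s_1={q}: !(r U q)=False (r U q)=True r=False q=True
s_2={p,q,r}: !(r U q)=False (r U q)=True r=True q=True
s_3={p,r}: !(r U q)=False (r U q)=True r=True q=False
s_4={q,r,s}: !(r U q)=False (r U q)=True r=True q=True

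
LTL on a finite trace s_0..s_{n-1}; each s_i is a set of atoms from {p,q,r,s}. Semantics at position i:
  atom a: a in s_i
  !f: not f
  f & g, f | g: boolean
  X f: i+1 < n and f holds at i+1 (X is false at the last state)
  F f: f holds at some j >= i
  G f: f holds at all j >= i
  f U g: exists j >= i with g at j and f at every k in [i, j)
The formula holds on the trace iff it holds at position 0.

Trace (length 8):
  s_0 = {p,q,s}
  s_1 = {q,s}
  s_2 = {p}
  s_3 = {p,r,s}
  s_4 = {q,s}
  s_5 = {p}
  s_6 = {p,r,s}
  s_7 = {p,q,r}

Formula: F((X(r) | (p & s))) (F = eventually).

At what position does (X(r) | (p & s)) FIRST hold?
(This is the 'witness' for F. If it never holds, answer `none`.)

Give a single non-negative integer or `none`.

s_0={p,q,s}: (X(r) | (p & s))=True X(r)=False r=False (p & s)=True p=True s=True
s_1={q,s}: (X(r) | (p & s))=False X(r)=False r=False (p & s)=False p=False s=True
s_2={p}: (X(r) | (p & s))=True X(r)=True r=False (p & s)=False p=True s=False
s_3={p,r,s}: (X(r) | (p & s))=True X(r)=False r=True (p & s)=True p=True s=True
s_4={q,s}: (X(r) | (p & s))=False X(r)=False r=False (p & s)=False p=False s=True
s_5={p}: (X(r) | (p & s))=True X(r)=True r=False (p & s)=False p=True s=False
s_6={p,r,s}: (X(r) | (p & s))=True X(r)=True r=True (p & s)=True p=True s=True
s_7={p,q,r}: (X(r) | (p & s))=False X(r)=False r=True (p & s)=False p=True s=False
F((X(r) | (p & s))) holds; first witness at position 0.

Answer: 0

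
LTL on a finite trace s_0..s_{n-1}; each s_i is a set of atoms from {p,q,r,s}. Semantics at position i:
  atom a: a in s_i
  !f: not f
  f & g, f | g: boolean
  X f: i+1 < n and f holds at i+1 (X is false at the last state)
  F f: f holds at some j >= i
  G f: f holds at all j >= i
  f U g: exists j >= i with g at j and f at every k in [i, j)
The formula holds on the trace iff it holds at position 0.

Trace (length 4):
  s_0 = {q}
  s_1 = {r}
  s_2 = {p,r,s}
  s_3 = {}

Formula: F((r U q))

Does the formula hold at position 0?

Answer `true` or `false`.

s_0={q}: F((r U q))=True (r U q)=True r=False q=True
s_1={r}: F((r U q))=False (r U q)=False r=True q=False
s_2={p,r,s}: F((r U q))=False (r U q)=False r=True q=False
s_3={}: F((r U q))=False (r U q)=False r=False q=False

Answer: true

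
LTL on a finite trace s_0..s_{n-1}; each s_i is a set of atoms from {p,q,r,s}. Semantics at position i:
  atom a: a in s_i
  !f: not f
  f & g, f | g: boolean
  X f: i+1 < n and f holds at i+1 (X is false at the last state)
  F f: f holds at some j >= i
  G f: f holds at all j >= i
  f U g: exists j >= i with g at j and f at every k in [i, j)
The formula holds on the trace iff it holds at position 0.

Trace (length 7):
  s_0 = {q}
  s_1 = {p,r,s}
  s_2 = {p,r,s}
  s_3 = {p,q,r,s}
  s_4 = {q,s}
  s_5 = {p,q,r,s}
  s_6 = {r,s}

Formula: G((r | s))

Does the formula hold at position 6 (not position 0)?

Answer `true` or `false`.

Answer: true

Derivation:
s_0={q}: G((r | s))=False (r | s)=False r=False s=False
s_1={p,r,s}: G((r | s))=True (r | s)=True r=True s=True
s_2={p,r,s}: G((r | s))=True (r | s)=True r=True s=True
s_3={p,q,r,s}: G((r | s))=True (r | s)=True r=True s=True
s_4={q,s}: G((r | s))=True (r | s)=True r=False s=True
s_5={p,q,r,s}: G((r | s))=True (r | s)=True r=True s=True
s_6={r,s}: G((r | s))=True (r | s)=True r=True s=True
Evaluating at position 6: result = True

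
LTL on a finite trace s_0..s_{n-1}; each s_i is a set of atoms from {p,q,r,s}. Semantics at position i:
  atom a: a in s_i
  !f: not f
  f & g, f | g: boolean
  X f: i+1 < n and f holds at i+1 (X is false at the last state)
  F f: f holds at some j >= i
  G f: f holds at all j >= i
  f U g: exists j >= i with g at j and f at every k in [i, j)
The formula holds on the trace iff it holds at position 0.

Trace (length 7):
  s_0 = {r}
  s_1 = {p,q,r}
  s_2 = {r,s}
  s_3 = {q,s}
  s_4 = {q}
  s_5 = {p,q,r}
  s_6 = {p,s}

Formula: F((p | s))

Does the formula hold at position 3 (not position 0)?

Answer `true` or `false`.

s_0={r}: F((p | s))=True (p | s)=False p=False s=False
s_1={p,q,r}: F((p | s))=True (p | s)=True p=True s=False
s_2={r,s}: F((p | s))=True (p | s)=True p=False s=True
s_3={q,s}: F((p | s))=True (p | s)=True p=False s=True
s_4={q}: F((p | s))=True (p | s)=False p=False s=False
s_5={p,q,r}: F((p | s))=True (p | s)=True p=True s=False
s_6={p,s}: F((p | s))=True (p | s)=True p=True s=True
Evaluating at position 3: result = True

Answer: true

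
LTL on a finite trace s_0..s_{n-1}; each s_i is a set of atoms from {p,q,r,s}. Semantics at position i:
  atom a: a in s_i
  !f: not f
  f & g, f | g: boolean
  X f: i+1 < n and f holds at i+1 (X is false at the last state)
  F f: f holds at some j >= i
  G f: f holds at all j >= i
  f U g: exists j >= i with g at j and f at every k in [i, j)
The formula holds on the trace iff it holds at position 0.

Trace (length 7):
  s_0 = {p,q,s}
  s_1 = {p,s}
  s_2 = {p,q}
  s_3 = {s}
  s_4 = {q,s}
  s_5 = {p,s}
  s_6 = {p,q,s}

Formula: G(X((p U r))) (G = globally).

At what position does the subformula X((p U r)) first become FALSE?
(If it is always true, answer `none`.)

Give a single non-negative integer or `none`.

Answer: 0

Derivation:
s_0={p,q,s}: X((p U r))=False (p U r)=False p=True r=False
s_1={p,s}: X((p U r))=False (p U r)=False p=True r=False
s_2={p,q}: X((p U r))=False (p U r)=False p=True r=False
s_3={s}: X((p U r))=False (p U r)=False p=False r=False
s_4={q,s}: X((p U r))=False (p U r)=False p=False r=False
s_5={p,s}: X((p U r))=False (p U r)=False p=True r=False
s_6={p,q,s}: X((p U r))=False (p U r)=False p=True r=False
G(X((p U r))) holds globally = False
First violation at position 0.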